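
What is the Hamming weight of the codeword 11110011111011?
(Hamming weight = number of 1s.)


Counting 1s in 11110011111011

11


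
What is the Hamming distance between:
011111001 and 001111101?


XOR: 010000100
Count of 1s: 2

2


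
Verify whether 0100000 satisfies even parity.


Number of 1s: 1

No, parity error (1 ones)


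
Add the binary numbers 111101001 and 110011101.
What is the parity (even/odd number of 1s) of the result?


111101001 = 489
110011101 = 413
Sum = 902 = 1110000110
1s count = 5

odd parity (5 ones in 1110000110)


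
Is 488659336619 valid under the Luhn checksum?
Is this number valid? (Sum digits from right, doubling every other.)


Luhn sum = 68
68 mod 10 = 8

Invalid (Luhn sum mod 10 = 8)


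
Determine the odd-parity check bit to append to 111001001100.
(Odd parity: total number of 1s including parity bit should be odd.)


Number of 1s in data: 6
Parity bit: 1

1


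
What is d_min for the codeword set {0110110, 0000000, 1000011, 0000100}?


Comparing all pairs, minimum distance: 1
Can detect 0 errors, correct 0 errors

1


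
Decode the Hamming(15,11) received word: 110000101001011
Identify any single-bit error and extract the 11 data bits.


Syndrome = 0: no error detected

Data: 00011001011 (no errors)


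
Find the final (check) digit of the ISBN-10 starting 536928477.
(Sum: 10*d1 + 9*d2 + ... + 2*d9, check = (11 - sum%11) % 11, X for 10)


Weighted sum: 291
291 mod 11 = 5

Check digit: 6


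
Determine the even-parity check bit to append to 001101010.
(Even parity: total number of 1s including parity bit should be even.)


Number of 1s in data: 4
Parity bit: 0

0


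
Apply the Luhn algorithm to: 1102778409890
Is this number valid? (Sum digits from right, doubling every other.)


Luhn sum = 61
61 mod 10 = 1

Invalid (Luhn sum mod 10 = 1)


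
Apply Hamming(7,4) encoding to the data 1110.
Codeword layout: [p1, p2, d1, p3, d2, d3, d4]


Parity bits: p1=0, p2=0, p3=0

0010110


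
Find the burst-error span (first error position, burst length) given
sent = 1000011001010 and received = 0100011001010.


XOR: 1100000000000

Burst at position 0, length 2


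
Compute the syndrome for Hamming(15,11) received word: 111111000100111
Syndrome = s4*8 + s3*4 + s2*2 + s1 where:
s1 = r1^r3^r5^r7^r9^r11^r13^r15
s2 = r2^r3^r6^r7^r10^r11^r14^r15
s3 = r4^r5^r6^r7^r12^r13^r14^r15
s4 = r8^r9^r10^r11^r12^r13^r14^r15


s1=1, s2=0, s3=0, s4=0

Syndrome = 1 (error at position 1)


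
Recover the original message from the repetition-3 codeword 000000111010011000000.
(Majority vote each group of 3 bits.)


Groups: 000, 000, 111, 010, 011, 000, 000
Majority votes: 0010100

0010100


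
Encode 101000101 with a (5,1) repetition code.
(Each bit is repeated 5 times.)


Each bit -> 5 copies

111110000011111000000000000000111110000011111


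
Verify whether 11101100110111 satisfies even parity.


Number of 1s: 10

Yes, parity is correct (10 ones)


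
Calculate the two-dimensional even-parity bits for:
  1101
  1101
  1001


Row parities: 110
Column parities: 1001

Row P: 110, Col P: 1001, Corner: 0


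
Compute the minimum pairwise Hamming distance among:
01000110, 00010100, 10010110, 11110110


Comparing all pairs, minimum distance: 2
Can detect 1 errors, correct 0 errors

2


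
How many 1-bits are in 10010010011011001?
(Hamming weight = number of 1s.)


Counting 1s in 10010010011011001

8


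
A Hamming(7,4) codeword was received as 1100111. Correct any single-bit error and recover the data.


Syndrome = 7: error at position 7

Data: 0110 (corrected bit 7)


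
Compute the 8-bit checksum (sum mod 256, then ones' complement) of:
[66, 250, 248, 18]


Sum = 582 mod 256 = 70
Complement = 185

185


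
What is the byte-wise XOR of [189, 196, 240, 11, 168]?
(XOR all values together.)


XOR chain: 189 ^ 196 ^ 240 ^ 11 ^ 168 = 42

42


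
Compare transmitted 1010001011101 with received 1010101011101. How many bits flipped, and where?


XOR: 0000100000000

1 error(s) at position(s): 4


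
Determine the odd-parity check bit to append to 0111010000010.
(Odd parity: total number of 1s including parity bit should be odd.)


Number of 1s in data: 5
Parity bit: 0

0


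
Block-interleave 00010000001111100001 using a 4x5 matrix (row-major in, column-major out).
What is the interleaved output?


Matrix:
  00010
  00000
  11111
  00001
Read columns: 00100010001010100011

00100010001010100011


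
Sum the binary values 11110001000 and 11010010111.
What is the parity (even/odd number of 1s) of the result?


11110001000 = 1928
11010010111 = 1687
Sum = 3615 = 111000011111
1s count = 8

even parity (8 ones in 111000011111)


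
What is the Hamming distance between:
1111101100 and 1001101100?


XOR: 0110000000
Count of 1s: 2

2


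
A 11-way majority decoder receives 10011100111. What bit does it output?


Ones: 7 out of 11
Threshold: 6

1 (7/11 voted 1)


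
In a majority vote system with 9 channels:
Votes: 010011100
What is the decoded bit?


Ones: 4 out of 9
Threshold: 5

0 (4/9 voted 1)


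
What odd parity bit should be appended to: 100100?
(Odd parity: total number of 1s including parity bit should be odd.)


Number of 1s in data: 2
Parity bit: 1

1


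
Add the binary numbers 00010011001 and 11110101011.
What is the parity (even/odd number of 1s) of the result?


00010011001 = 153
11110101011 = 1963
Sum = 2116 = 100001000100
1s count = 3

odd parity (3 ones in 100001000100)


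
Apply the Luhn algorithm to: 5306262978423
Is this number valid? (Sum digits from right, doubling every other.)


Luhn sum = 55
55 mod 10 = 5

Invalid (Luhn sum mod 10 = 5)


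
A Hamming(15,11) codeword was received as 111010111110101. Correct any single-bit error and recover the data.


Syndrome = 0: no error detected

Data: 11011110101 (no errors)


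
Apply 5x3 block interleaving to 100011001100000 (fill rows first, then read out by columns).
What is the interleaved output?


Matrix:
  100
  011
  001
  100
  000
Read columns: 100100100001100

100100100001100


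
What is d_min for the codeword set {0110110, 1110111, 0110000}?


Comparing all pairs, minimum distance: 2
Can detect 1 errors, correct 0 errors

2


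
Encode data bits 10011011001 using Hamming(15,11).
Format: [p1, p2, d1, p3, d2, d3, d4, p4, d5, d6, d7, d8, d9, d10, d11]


Parity bits: p1=1, p2=0, p3=1, p4=0

101100101011001


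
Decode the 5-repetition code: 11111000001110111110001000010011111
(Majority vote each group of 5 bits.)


Groups: 11111, 00000, 11101, 11110, 00100, 00100, 11111
Majority votes: 1011001

1011001


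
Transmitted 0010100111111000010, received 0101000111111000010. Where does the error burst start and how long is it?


XOR: 0111100000000000000

Burst at position 1, length 4


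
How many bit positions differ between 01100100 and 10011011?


XOR: 11111111
Count of 1s: 8

8


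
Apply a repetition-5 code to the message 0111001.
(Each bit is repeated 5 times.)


Each bit -> 5 copies

00000111111111111111000000000011111


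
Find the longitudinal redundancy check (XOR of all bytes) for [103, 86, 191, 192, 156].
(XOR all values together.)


XOR chain: 103 ^ 86 ^ 191 ^ 192 ^ 156 = 210

210


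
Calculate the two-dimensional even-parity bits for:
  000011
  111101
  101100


Row parities: 011
Column parities: 010010

Row P: 011, Col P: 010010, Corner: 0


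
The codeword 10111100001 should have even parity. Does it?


Number of 1s: 6

Yes, parity is correct (6 ones)


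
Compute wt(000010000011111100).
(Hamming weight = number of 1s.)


Counting 1s in 000010000011111100

7


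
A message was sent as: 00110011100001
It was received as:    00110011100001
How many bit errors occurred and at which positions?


XOR: 00000000000000

0 errors (received matches sent)


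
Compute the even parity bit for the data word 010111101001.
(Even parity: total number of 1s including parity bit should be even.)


Number of 1s in data: 7
Parity bit: 1

1


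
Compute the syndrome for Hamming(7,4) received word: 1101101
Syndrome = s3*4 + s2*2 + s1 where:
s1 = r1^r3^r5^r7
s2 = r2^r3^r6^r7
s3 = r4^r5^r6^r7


s1=1, s2=0, s3=1

Syndrome = 5 (error at position 5)


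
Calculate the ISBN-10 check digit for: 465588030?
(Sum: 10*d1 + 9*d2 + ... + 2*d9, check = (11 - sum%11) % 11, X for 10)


Weighted sum: 266
266 mod 11 = 2

Check digit: 9


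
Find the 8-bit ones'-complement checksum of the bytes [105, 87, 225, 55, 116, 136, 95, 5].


Sum = 824 mod 256 = 56
Complement = 199

199


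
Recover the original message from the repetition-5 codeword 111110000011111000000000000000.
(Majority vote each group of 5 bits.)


Groups: 11111, 00000, 11111, 00000, 00000, 00000
Majority votes: 101000

101000


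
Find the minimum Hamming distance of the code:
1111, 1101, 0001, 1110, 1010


Comparing all pairs, minimum distance: 1
Can detect 0 errors, correct 0 errors

1


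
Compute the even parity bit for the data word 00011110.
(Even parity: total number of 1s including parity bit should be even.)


Number of 1s in data: 4
Parity bit: 0

0


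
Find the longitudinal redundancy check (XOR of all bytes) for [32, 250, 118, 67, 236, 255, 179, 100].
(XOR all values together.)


XOR chain: 32 ^ 250 ^ 118 ^ 67 ^ 236 ^ 255 ^ 179 ^ 100 = 43

43


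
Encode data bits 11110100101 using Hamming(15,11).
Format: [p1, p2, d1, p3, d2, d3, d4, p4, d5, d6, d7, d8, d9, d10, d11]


Parity bits: p1=1, p2=1, p3=1, p4=1

111111110100101


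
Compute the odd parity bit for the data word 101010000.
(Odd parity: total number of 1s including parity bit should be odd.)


Number of 1s in data: 3
Parity bit: 0

0


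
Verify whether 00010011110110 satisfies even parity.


Number of 1s: 7

No, parity error (7 ones)


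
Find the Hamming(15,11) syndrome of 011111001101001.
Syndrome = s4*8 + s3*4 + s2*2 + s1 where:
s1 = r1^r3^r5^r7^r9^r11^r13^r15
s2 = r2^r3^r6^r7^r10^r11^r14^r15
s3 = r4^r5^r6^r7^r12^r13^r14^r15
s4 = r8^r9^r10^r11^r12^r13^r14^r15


s1=0, s2=1, s3=1, s4=0

Syndrome = 6 (error at position 6)


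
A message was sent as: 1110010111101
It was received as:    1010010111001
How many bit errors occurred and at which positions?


XOR: 0100000000100

2 error(s) at position(s): 1, 10


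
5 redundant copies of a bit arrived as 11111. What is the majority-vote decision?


Ones: 5 out of 5
Threshold: 3

1 (5/5 voted 1)


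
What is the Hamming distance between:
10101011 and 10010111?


XOR: 00111100
Count of 1s: 4

4


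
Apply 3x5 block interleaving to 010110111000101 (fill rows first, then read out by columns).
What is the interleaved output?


Matrix:
  01011
  01110
  00101
Read columns: 000110011110101

000110011110101


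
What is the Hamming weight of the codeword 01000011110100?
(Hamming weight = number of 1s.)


Counting 1s in 01000011110100

6


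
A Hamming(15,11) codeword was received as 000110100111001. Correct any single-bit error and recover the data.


Syndrome = 4: error at position 4

Data: 01010111001 (corrected bit 4)


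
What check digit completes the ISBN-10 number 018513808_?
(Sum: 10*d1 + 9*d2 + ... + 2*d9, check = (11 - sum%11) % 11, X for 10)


Weighted sum: 177
177 mod 11 = 1

Check digit: X


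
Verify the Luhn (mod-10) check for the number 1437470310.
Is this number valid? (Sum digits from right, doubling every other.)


Luhn sum = 39
39 mod 10 = 9

Invalid (Luhn sum mod 10 = 9)


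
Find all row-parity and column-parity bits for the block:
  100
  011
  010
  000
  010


Row parities: 10101
Column parities: 111

Row P: 10101, Col P: 111, Corner: 1


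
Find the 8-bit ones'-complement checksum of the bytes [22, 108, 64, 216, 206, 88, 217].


Sum = 921 mod 256 = 153
Complement = 102

102


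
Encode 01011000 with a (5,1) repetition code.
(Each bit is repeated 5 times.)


Each bit -> 5 copies

0000011111000001111111111000000000000000


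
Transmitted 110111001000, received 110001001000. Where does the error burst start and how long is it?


XOR: 000110000000

Burst at position 3, length 2


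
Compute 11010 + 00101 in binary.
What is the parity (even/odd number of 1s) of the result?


11010 = 26
00101 = 5
Sum = 31 = 11111
1s count = 5

odd parity (5 ones in 11111)


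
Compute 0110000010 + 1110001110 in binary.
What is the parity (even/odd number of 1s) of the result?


0110000010 = 386
1110001110 = 910
Sum = 1296 = 10100010000
1s count = 3

odd parity (3 ones in 10100010000)


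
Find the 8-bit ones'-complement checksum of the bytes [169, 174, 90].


Sum = 433 mod 256 = 177
Complement = 78

78


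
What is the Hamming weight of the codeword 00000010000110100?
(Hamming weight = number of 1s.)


Counting 1s in 00000010000110100

4


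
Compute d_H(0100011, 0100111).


XOR: 0000100
Count of 1s: 1

1


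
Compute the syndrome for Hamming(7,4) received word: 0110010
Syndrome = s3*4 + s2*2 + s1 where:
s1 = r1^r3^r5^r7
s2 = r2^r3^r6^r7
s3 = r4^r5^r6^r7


s1=1, s2=1, s3=1

Syndrome = 7 (error at position 7)


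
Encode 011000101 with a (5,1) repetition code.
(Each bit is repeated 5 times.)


Each bit -> 5 copies

000001111111111000000000000000111110000011111


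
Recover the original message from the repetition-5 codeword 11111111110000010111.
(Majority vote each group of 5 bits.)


Groups: 11111, 11111, 00000, 10111
Majority votes: 1101

1101


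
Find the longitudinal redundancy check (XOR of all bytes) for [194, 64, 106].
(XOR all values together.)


XOR chain: 194 ^ 64 ^ 106 = 232

232


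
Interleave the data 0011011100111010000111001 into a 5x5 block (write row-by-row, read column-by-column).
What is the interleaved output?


Matrix:
  00110
  11100
  11101
  00001
  11001
Read columns: 0110101101111001000000111

0110101101111001000000111


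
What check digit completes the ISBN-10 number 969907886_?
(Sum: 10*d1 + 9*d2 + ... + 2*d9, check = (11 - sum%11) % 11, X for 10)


Weighted sum: 382
382 mod 11 = 8

Check digit: 3


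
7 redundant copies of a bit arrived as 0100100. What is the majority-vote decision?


Ones: 2 out of 7
Threshold: 4

0 (2/7 voted 1)


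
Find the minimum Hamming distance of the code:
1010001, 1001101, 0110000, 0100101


Comparing all pairs, minimum distance: 3
Can detect 2 errors, correct 1 errors

3


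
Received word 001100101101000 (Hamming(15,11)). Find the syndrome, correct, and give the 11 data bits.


Syndrome = 15: error at position 15

Data: 10011101001 (corrected bit 15)


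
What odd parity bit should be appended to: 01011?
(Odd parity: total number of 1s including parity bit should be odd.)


Number of 1s in data: 3
Parity bit: 0

0


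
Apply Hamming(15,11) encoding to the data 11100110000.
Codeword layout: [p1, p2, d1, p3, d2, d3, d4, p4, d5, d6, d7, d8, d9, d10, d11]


Parity bits: p1=1, p2=0, p3=0, p4=0

101011000110000


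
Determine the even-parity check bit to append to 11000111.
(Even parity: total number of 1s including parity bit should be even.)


Number of 1s in data: 5
Parity bit: 1

1


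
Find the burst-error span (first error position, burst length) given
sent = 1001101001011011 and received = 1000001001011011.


XOR: 0001100000000000

Burst at position 3, length 2


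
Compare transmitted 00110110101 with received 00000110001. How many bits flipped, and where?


XOR: 00110000100

3 error(s) at position(s): 2, 3, 8


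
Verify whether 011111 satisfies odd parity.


Number of 1s: 5

Yes, parity is correct (5 ones)


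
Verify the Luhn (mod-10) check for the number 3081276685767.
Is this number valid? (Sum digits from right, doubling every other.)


Luhn sum = 55
55 mod 10 = 5

Invalid (Luhn sum mod 10 = 5)


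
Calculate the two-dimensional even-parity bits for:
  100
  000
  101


Row parities: 100
Column parities: 001

Row P: 100, Col P: 001, Corner: 1


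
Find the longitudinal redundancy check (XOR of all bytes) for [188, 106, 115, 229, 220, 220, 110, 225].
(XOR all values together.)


XOR chain: 188 ^ 106 ^ 115 ^ 229 ^ 220 ^ 220 ^ 110 ^ 225 = 207

207


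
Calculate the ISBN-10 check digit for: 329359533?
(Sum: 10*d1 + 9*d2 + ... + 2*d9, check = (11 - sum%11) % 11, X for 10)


Weighted sum: 251
251 mod 11 = 9

Check digit: 2


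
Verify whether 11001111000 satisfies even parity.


Number of 1s: 6

Yes, parity is correct (6 ones)


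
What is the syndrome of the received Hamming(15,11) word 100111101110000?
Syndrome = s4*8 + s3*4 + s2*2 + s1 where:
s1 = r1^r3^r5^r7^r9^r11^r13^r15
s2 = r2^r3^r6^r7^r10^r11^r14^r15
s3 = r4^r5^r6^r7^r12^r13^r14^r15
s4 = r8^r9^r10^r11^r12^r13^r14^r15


s1=1, s2=0, s3=0, s4=1

Syndrome = 9 (error at position 9)


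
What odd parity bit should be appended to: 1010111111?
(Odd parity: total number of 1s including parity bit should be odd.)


Number of 1s in data: 8
Parity bit: 1

1


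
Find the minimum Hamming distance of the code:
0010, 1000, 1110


Comparing all pairs, minimum distance: 2
Can detect 1 errors, correct 0 errors

2


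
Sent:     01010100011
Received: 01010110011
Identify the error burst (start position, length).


XOR: 00000010000

Burst at position 6, length 1


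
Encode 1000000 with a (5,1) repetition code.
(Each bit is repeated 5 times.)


Each bit -> 5 copies

11111000000000000000000000000000000


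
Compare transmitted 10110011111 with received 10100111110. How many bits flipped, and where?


XOR: 00010100001

3 error(s) at position(s): 3, 5, 10


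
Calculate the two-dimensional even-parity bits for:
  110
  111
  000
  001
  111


Row parities: 01011
Column parities: 111

Row P: 01011, Col P: 111, Corner: 1


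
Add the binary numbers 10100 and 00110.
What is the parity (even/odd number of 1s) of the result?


10100 = 20
00110 = 6
Sum = 26 = 11010
1s count = 3

odd parity (3 ones in 11010)


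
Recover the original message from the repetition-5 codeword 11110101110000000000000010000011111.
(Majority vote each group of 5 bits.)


Groups: 11110, 10111, 00000, 00000, 00001, 00000, 11111
Majority votes: 1100001

1100001


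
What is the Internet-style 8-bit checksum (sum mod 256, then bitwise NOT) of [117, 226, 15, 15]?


Sum = 373 mod 256 = 117
Complement = 138

138


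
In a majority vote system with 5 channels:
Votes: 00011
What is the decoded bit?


Ones: 2 out of 5
Threshold: 3

0 (2/5 voted 1)


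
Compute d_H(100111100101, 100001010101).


XOR: 000110110000
Count of 1s: 4

4


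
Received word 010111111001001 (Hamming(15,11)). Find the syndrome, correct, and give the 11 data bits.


Syndrome = 0: no error detected

Data: 01111001001 (no errors)


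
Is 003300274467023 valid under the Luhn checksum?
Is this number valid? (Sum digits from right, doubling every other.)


Luhn sum = 46
46 mod 10 = 6

Invalid (Luhn sum mod 10 = 6)


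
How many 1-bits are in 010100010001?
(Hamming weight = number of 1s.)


Counting 1s in 010100010001

4


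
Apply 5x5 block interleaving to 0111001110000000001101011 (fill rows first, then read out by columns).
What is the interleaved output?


Matrix:
  01110
  01110
  00000
  00011
  01011
Read columns: 0000011001110001101100011

0000011001110001101100011


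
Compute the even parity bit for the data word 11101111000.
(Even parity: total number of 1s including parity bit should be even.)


Number of 1s in data: 7
Parity bit: 1

1


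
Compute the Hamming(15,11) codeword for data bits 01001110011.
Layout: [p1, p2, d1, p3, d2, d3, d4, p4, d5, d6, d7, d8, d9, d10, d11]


Parity bits: p1=0, p2=0, p3=1, p4=1

000110011110011


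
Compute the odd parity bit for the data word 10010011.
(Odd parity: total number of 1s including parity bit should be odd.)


Number of 1s in data: 4
Parity bit: 1

1


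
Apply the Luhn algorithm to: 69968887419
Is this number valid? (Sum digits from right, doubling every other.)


Luhn sum = 70
70 mod 10 = 0

Valid (Luhn sum mod 10 = 0)


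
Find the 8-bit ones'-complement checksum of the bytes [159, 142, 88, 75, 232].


Sum = 696 mod 256 = 184
Complement = 71

71


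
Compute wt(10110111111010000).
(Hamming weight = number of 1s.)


Counting 1s in 10110111111010000

10


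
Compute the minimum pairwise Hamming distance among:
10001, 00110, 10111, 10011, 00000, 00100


Comparing all pairs, minimum distance: 1
Can detect 0 errors, correct 0 errors

1


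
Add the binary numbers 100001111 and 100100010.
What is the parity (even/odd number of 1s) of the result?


100001111 = 271
100100010 = 290
Sum = 561 = 1000110001
1s count = 4

even parity (4 ones in 1000110001)


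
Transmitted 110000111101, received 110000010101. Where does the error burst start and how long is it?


XOR: 000000101000

Burst at position 6, length 3


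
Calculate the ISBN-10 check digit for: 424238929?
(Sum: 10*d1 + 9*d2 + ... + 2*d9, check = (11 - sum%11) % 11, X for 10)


Weighted sum: 222
222 mod 11 = 2

Check digit: 9


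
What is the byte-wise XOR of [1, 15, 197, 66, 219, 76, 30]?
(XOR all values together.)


XOR chain: 1 ^ 15 ^ 197 ^ 66 ^ 219 ^ 76 ^ 30 = 0

0


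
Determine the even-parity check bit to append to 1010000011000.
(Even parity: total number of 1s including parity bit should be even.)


Number of 1s in data: 4
Parity bit: 0

0


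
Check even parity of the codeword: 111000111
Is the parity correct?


Number of 1s: 6

Yes, parity is correct (6 ones)


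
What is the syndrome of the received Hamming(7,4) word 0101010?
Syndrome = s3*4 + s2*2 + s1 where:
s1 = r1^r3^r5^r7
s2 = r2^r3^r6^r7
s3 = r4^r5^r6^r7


s1=0, s2=0, s3=0

Syndrome = 0 (no error)


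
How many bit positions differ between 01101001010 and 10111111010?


XOR: 11010110000
Count of 1s: 5

5


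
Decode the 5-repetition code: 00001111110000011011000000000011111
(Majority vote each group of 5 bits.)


Groups: 00001, 11111, 00000, 11011, 00000, 00000, 11111
Majority votes: 0101001

0101001


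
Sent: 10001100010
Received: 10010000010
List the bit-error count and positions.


XOR: 00011100000

3 error(s) at position(s): 3, 4, 5


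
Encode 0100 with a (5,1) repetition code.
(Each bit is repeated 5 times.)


Each bit -> 5 copies

00000111110000000000


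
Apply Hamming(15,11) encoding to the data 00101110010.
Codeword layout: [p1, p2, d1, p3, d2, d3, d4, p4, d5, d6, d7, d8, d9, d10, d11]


Parity bits: p1=0, p2=0, p3=0, p4=0

000001001110010


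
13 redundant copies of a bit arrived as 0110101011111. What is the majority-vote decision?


Ones: 9 out of 13
Threshold: 7

1 (9/13 voted 1)


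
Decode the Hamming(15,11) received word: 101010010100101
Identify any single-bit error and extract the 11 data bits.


Syndrome = 7: error at position 7

Data: 11010100101 (corrected bit 7)


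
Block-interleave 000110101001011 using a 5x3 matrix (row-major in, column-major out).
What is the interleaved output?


Matrix:
  000
  110
  101
  001
  011
Read columns: 011000100100111

011000100100111


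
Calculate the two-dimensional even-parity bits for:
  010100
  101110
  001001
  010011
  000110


Row parities: 00010
Column parities: 100110

Row P: 00010, Col P: 100110, Corner: 1


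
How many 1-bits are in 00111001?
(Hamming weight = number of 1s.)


Counting 1s in 00111001

4


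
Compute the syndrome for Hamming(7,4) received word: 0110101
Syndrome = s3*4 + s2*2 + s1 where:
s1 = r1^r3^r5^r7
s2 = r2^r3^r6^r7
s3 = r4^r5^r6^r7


s1=1, s2=1, s3=0

Syndrome = 3 (error at position 3)


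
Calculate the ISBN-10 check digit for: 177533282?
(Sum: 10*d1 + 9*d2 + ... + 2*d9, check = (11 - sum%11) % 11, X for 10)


Weighted sum: 233
233 mod 11 = 2

Check digit: 9


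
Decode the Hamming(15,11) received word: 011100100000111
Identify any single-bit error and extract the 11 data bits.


Syndrome = 14: error at position 14

Data: 10010000101 (corrected bit 14)


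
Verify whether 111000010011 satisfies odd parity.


Number of 1s: 6

No, parity error (6 ones)


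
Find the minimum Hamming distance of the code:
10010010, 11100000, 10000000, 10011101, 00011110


Comparing all pairs, minimum distance: 2
Can detect 1 errors, correct 0 errors

2


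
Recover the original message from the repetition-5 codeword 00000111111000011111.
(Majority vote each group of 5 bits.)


Groups: 00000, 11111, 10000, 11111
Majority votes: 0101

0101


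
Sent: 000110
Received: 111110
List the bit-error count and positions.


XOR: 111000

3 error(s) at position(s): 0, 1, 2


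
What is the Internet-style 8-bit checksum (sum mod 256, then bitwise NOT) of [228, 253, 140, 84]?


Sum = 705 mod 256 = 193
Complement = 62

62


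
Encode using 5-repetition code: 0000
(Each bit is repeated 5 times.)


Each bit -> 5 copies

00000000000000000000


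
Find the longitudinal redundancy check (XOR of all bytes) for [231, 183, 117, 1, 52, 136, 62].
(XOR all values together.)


XOR chain: 231 ^ 183 ^ 117 ^ 1 ^ 52 ^ 136 ^ 62 = 166

166


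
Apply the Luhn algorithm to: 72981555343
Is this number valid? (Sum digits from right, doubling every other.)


Luhn sum = 49
49 mod 10 = 9

Invalid (Luhn sum mod 10 = 9)


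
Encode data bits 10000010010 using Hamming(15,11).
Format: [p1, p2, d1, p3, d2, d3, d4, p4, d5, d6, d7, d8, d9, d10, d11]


Parity bits: p1=0, p2=1, p3=1, p4=0

011100000010010


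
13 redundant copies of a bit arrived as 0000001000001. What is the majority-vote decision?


Ones: 2 out of 13
Threshold: 7

0 (2/13 voted 1)


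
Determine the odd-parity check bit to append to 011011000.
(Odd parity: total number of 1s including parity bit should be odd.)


Number of 1s in data: 4
Parity bit: 1

1


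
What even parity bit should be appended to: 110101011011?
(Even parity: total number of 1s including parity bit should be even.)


Number of 1s in data: 8
Parity bit: 0

0


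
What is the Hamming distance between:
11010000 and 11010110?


XOR: 00000110
Count of 1s: 2

2


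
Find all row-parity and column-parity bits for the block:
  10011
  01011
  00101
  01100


Row parities: 1100
Column parities: 10001

Row P: 1100, Col P: 10001, Corner: 0


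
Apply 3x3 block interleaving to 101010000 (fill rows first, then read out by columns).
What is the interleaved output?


Matrix:
  101
  010
  000
Read columns: 100010100

100010100


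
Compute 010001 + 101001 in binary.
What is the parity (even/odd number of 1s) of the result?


010001 = 17
101001 = 41
Sum = 58 = 111010
1s count = 4

even parity (4 ones in 111010)


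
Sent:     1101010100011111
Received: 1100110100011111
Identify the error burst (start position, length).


XOR: 0001100000000000

Burst at position 3, length 2


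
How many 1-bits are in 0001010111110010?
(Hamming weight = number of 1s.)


Counting 1s in 0001010111110010

8


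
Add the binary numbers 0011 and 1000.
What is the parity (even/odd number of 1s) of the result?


0011 = 3
1000 = 8
Sum = 11 = 1011
1s count = 3

odd parity (3 ones in 1011)


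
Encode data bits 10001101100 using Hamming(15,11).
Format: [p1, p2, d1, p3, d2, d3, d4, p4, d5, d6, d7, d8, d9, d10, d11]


Parity bits: p1=1, p2=0, p3=0, p4=0

101000001101100


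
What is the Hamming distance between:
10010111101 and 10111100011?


XOR: 00101011110
Count of 1s: 6

6


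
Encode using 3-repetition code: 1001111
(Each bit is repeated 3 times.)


Each bit -> 3 copies

111000000111111111111


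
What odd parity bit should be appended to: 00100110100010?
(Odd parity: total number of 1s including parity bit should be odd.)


Number of 1s in data: 5
Parity bit: 0

0


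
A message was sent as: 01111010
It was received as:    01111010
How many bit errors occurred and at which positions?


XOR: 00000000

0 errors (received matches sent)


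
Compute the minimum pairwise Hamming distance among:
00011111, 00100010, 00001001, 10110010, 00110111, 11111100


Comparing all pairs, minimum distance: 2
Can detect 1 errors, correct 0 errors

2


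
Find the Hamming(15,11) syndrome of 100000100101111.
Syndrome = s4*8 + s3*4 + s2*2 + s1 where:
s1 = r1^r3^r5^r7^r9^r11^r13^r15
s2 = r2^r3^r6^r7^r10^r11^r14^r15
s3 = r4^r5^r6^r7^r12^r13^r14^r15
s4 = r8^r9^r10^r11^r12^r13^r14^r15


s1=0, s2=0, s3=1, s4=1

Syndrome = 12 (error at position 12)


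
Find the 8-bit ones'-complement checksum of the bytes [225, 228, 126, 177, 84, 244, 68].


Sum = 1152 mod 256 = 128
Complement = 127

127


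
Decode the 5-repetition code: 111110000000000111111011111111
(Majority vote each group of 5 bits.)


Groups: 11111, 00000, 00000, 11111, 10111, 11111
Majority votes: 100111

100111


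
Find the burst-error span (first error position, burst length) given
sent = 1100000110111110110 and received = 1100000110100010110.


XOR: 0000000000011100000

Burst at position 11, length 3


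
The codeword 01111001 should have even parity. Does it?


Number of 1s: 5

No, parity error (5 ones)


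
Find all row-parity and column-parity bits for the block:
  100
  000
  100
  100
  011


Row parities: 10110
Column parities: 111

Row P: 10110, Col P: 111, Corner: 1


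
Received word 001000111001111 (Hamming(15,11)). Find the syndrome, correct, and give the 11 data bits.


Syndrome = 5: error at position 5

Data: 11011001111 (corrected bit 5)


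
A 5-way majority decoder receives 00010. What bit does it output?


Ones: 1 out of 5
Threshold: 3

0 (1/5 voted 1)


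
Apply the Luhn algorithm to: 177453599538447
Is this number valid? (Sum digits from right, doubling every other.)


Luhn sum = 85
85 mod 10 = 5

Invalid (Luhn sum mod 10 = 5)


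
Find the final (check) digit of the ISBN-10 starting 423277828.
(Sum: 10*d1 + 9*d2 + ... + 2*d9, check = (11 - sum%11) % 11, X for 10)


Weighted sum: 227
227 mod 11 = 7

Check digit: 4


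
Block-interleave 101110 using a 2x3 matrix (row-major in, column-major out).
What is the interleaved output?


Matrix:
  101
  110
Read columns: 110110

110110


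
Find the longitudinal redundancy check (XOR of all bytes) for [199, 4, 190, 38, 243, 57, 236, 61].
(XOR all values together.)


XOR chain: 199 ^ 4 ^ 190 ^ 38 ^ 243 ^ 57 ^ 236 ^ 61 = 64

64


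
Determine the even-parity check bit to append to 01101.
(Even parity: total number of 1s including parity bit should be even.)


Number of 1s in data: 3
Parity bit: 1

1


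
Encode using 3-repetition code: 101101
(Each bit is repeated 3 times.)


Each bit -> 3 copies

111000111111000111


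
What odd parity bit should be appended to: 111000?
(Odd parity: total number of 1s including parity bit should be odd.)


Number of 1s in data: 3
Parity bit: 0

0


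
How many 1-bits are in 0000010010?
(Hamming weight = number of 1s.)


Counting 1s in 0000010010

2


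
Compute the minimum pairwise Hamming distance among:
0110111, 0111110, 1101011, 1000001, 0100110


Comparing all pairs, minimum distance: 2
Can detect 1 errors, correct 0 errors

2


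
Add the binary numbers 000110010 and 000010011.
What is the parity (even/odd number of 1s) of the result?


000110010 = 50
000010011 = 19
Sum = 69 = 1000101
1s count = 3

odd parity (3 ones in 1000101)


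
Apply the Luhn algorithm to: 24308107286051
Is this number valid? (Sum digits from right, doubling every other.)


Luhn sum = 46
46 mod 10 = 6

Invalid (Luhn sum mod 10 = 6)


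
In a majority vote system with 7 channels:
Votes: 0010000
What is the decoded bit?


Ones: 1 out of 7
Threshold: 4

0 (1/7 voted 1)


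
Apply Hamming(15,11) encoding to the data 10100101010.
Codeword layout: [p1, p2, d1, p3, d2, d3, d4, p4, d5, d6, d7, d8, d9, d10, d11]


Parity bits: p1=1, p2=0, p3=1, p4=1

101101010101010


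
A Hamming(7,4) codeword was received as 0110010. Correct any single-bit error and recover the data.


Syndrome = 7: error at position 7

Data: 1011 (corrected bit 7)


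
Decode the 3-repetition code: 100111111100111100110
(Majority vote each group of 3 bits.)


Groups: 100, 111, 111, 100, 111, 100, 110
Majority votes: 0110101

0110101


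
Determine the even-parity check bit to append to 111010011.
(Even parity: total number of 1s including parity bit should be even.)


Number of 1s in data: 6
Parity bit: 0

0


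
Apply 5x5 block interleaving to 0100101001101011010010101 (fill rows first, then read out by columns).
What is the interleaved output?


Matrix:
  01001
  01001
  10101
  10100
  10101
Read columns: 0011111000001110000011101

0011111000001110000011101


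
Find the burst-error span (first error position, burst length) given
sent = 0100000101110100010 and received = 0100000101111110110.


XOR: 0000000000001010100

Burst at position 12, length 5


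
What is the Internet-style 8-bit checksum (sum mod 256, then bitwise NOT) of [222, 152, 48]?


Sum = 422 mod 256 = 166
Complement = 89

89


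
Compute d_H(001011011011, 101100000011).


XOR: 100111011000
Count of 1s: 6

6


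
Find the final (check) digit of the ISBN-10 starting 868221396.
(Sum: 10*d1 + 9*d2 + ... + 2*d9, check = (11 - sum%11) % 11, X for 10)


Weighted sum: 280
280 mod 11 = 5

Check digit: 6


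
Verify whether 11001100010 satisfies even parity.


Number of 1s: 5

No, parity error (5 ones)


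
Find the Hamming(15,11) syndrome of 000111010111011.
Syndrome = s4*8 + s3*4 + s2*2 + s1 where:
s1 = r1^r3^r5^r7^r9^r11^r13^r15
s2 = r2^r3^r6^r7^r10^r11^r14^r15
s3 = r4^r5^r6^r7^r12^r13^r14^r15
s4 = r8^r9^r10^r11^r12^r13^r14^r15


s1=1, s2=1, s3=0, s4=0

Syndrome = 3 (error at position 3)


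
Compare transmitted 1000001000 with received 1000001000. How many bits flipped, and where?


XOR: 0000000000

0 errors (received matches sent)


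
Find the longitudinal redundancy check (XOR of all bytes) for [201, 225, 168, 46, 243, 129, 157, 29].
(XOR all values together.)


XOR chain: 201 ^ 225 ^ 168 ^ 46 ^ 243 ^ 129 ^ 157 ^ 29 = 92

92


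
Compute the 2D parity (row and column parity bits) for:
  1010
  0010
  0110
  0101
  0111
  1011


Row parities: 010011
Column parities: 0111

Row P: 010011, Col P: 0111, Corner: 1


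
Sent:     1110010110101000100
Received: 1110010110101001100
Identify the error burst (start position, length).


XOR: 0000000000000001000

Burst at position 15, length 1


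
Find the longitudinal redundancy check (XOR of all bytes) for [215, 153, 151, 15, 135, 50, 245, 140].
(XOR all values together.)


XOR chain: 215 ^ 153 ^ 151 ^ 15 ^ 135 ^ 50 ^ 245 ^ 140 = 26

26


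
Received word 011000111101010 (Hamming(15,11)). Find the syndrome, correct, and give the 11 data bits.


Syndrome = 15: error at position 15

Data: 10011101011 (corrected bit 15)


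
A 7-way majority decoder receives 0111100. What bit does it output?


Ones: 4 out of 7
Threshold: 4

1 (4/7 voted 1)


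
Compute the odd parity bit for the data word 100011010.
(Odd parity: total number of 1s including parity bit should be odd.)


Number of 1s in data: 4
Parity bit: 1

1


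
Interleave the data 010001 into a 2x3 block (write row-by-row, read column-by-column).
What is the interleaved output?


Matrix:
  010
  001
Read columns: 001001

001001


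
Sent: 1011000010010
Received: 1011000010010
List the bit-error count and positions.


XOR: 0000000000000

0 errors (received matches sent)


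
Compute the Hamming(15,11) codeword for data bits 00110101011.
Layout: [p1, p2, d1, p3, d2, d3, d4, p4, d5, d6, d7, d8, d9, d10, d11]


Parity bits: p1=0, p2=1, p3=1, p4=0

010101100101011


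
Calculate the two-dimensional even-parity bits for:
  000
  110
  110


Row parities: 000
Column parities: 000

Row P: 000, Col P: 000, Corner: 0


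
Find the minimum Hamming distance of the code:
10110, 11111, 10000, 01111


Comparing all pairs, minimum distance: 1
Can detect 0 errors, correct 0 errors

1


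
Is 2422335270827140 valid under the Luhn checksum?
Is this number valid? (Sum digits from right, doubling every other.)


Luhn sum = 54
54 mod 10 = 4

Invalid (Luhn sum mod 10 = 4)


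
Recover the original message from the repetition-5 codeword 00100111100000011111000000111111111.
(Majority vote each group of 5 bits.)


Groups: 00100, 11110, 00000, 11111, 00000, 01111, 11111
Majority votes: 0101011

0101011


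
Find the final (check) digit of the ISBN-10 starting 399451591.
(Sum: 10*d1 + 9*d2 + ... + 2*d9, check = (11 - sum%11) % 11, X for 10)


Weighted sum: 295
295 mod 11 = 9

Check digit: 2


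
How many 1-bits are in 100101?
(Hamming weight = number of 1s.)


Counting 1s in 100101

3


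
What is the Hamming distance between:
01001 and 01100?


XOR: 00101
Count of 1s: 2

2


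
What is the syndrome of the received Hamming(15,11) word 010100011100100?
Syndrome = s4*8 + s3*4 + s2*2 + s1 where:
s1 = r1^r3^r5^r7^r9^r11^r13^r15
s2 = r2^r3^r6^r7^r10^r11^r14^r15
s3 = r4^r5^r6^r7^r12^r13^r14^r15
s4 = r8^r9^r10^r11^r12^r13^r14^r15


s1=0, s2=0, s3=0, s4=0

Syndrome = 0 (no error)


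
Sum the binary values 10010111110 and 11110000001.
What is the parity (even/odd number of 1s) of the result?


10010111110 = 1214
11110000001 = 1921
Sum = 3135 = 110000111111
1s count = 8

even parity (8 ones in 110000111111)


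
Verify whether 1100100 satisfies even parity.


Number of 1s: 3

No, parity error (3 ones)


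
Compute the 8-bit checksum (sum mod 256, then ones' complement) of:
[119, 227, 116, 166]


Sum = 628 mod 256 = 116
Complement = 139

139


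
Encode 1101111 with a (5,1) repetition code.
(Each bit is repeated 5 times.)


Each bit -> 5 copies

11111111110000011111111111111111111


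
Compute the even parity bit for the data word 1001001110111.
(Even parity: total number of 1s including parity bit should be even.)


Number of 1s in data: 8
Parity bit: 0

0


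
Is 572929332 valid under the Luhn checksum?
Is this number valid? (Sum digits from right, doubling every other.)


Luhn sum = 43
43 mod 10 = 3

Invalid (Luhn sum mod 10 = 3)


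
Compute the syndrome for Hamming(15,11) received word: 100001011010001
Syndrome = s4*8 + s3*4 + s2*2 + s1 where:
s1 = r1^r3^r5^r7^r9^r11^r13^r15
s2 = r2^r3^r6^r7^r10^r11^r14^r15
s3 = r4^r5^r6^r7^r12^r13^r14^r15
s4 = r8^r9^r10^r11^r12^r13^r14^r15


s1=0, s2=1, s3=0, s4=0

Syndrome = 2 (error at position 2)


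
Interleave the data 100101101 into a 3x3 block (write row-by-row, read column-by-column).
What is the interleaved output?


Matrix:
  100
  101
  101
Read columns: 111000011

111000011


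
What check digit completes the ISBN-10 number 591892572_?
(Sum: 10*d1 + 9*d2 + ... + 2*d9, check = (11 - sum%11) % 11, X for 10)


Weighted sum: 304
304 mod 11 = 7

Check digit: 4


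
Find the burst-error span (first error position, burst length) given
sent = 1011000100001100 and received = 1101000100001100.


XOR: 0110000000000000

Burst at position 1, length 2


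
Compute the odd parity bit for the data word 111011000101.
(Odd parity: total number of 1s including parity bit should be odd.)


Number of 1s in data: 7
Parity bit: 0

0


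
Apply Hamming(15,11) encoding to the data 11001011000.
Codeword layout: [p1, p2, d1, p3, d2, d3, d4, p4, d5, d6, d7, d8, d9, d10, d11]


Parity bits: p1=0, p2=0, p3=0, p4=1

001010011011000
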